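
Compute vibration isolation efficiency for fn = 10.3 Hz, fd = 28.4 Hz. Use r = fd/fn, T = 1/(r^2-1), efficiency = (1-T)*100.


r = 28.4 / 10.3 = 2.75728
r^2 - 1 = 2.75728^2 - 1 = 6.60259
T = 1/6.60259 = 0.151456
Efficiency = (1 - 0.151456)*100 = 84.854 %


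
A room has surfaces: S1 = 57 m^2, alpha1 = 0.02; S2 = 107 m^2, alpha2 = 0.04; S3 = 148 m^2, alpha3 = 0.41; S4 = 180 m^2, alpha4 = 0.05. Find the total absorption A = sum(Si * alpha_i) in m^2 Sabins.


57 * 0.02 = 1.14
107 * 0.04 = 4.28
148 * 0.41 = 60.68
180 * 0.05 = 9
A_total = 1.14 + 4.28 + 60.68 + 9 = 75.1 m^2


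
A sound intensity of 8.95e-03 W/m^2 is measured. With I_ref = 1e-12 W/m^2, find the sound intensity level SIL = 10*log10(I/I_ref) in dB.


I / I_ref = 8.95e-03 / 1e-12 = 8.95e+09
SIL = 10 * log10(8.95e+09) = 99.518 dB


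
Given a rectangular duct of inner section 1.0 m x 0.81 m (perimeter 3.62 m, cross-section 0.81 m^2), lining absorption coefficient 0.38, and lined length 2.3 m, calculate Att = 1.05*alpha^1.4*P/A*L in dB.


alpha^1.4 = 0.38^1.4 = 0.258046
Attenuation rate = 1.05 * alpha^1.4 * P / A
= 1.05 * 0.258046 * 3.62 / 0.81 = 1.2109 dB/m
Total Att = 1.2109 * 2.3 = 2.7851 dB


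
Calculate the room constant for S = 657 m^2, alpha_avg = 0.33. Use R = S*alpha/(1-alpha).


R = 657 * 0.33 / (1 - 0.33) = 323.6 m^2


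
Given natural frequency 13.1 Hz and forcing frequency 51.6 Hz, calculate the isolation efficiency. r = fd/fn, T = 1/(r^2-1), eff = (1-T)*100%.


r = 51.6 / 13.1 = 3.93893
r^2 - 1 = 3.93893^2 - 1 = 14.5152
T = 1/14.5152 = 0.0688933
Efficiency = (1 - 0.0688933)*100 = 93.111 %


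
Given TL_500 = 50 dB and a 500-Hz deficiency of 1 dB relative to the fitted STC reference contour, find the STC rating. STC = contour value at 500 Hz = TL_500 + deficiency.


By ASTM E413, STC = value of the fitted reference contour at 500 Hz.
Contour value at 500 Hz = TL_500 + deficiency = 50 + 1 = 51
STC = 51


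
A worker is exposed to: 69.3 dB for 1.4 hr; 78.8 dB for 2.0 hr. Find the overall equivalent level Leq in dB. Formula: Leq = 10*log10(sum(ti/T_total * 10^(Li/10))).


T_total = 1.4 + 2.0 = 3.4 hr
(1.4/3.4) * 10^(69.3/10) = 3.50469e+06
(2.0/3.4) * 10^(78.8/10) = 4.46222e+07
Sum = 3.50469e+06 + 4.46222e+07 = 4.81269e+07
Leq = 10*log10(4.81269e+07) = 76.824 dB


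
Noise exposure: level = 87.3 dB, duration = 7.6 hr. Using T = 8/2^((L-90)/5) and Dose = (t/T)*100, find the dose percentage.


T_allowed = 8 / 2^((87.3 - 90)/5) = 11.6318 hr
Dose = 7.6 / 11.6318 * 100 = 65.338 %


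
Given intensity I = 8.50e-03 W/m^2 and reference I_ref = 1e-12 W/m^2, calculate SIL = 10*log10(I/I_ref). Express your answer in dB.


I / I_ref = 8.50e-03 / 1e-12 = 8.5e+09
SIL = 10 * log10(8.5e+09) = 99.294 dB


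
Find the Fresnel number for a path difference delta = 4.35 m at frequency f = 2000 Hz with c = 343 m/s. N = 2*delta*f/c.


N = 2*delta*f/c = 2*delta/lambda, where lambda = c/f
lambda = 343 / 2000 = 0.1715 m
N = 2 * 4.35 / 0.1715 = 50.729


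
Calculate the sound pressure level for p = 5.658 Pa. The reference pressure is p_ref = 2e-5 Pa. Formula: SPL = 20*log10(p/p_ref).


p / p_ref = 5.658 / 2e-5 = 282900
SPL = 20 * log10(282900) = 109.03 dB


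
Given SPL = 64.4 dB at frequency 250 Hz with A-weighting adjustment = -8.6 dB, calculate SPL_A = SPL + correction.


A-weighting table: 250 Hz -> -8.6 dB correction
SPL_A = SPL + correction = 64.4 + (-8.6) = 55.8 dBA


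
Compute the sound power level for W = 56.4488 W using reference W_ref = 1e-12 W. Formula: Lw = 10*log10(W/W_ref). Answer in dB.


W / W_ref = 56.4488 / 1e-12 = 5.64488e+13
Lw = 10 * log10(5.64488e+13) = 137.52 dB


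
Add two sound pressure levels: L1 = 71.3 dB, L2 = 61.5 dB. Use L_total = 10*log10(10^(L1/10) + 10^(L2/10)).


10^(71.3/10) = 1.34896e+07
10^(61.5/10) = 1.41254e+06
Sum = 1.34896e+07 + 1.41254e+06 = 1.49021e+07
L_total = 10*log10(1.49021e+07) = 71.732 dB


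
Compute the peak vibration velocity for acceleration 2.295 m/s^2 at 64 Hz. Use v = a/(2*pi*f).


omega = 2*pi*f = 2*pi*64 = 402.124 rad/s
v = a / omega = 2.295 / 402.124 = 0.0057072 m/s


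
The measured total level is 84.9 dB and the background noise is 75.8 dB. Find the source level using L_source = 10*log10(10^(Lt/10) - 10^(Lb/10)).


10^(84.9/10) = 3.0903e+08
10^(75.8/10) = 3.80189e+07
Difference = 3.0903e+08 - 3.80189e+07 = 2.71011e+08
L_source = 10*log10(2.71011e+08) = 84.33 dB


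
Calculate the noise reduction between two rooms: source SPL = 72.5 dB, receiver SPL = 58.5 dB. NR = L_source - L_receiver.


NR = L_source - L_receiver (difference between source and receiving room levels)
NR = 72.5 - 58.5 = 14 dB


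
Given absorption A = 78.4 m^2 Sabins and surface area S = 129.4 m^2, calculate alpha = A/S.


Absorption coefficient = absorbed power / incident power
alpha = A / S = 78.4 / 129.4 = 0.60587


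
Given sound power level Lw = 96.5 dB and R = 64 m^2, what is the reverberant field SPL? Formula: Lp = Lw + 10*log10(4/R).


4/R = 4/64 = 0.0625
Lp = 96.5 + 10*log10(0.0625) = 84.459 dB


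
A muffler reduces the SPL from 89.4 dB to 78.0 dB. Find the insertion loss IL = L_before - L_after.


Insertion loss = SPL without muffler - SPL with muffler
IL = 89.4 - 78.0 = 11.4 dB


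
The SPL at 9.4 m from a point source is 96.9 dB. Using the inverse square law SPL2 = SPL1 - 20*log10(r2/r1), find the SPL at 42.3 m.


r2/r1 = 42.3/9.4 = 4.5
Correction = 20*log10(4.5) = 13.0643 dB
SPL2 = 96.9 - 13.0643 = 83.836 dB


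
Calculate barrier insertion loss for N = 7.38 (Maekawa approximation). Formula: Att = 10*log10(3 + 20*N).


3 + 20*N = 3 + 20*7.38 = 150.6
Att = 10*log10(150.6) = 21.778 dB


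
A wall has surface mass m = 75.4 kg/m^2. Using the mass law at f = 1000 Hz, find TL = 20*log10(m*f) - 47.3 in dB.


m * f = 75.4 * 1000 = 75400
20*log10(75400) = 97.5474 dB
TL = 97.5474 - 47.3 = 50.247 dB


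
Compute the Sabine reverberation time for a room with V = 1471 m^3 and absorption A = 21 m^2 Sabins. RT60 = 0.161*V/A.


RT60 = 0.161 * 1471 / 21 = 11.278 s


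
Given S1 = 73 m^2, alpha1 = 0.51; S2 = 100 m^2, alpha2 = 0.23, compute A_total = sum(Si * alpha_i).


73 * 0.51 = 37.23
100 * 0.23 = 23
A_total = 37.23 + 23 = 60.23 m^2


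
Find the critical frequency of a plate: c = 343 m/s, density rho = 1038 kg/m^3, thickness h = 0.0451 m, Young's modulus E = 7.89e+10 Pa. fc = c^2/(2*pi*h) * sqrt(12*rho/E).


12*rho/E = 12*1038/7.89e+10 = 1.57871e-07
sqrt(12*rho/E) = sqrt(1.57871e-07) = 0.00039733
c^2/(2*pi*h) = 343^2/(2*pi*0.0451) = 415176
fc = 415176 * 0.00039733 = 164.96 Hz


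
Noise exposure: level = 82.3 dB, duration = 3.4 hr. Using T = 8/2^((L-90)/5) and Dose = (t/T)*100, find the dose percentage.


T_allowed = 8 / 2^((82.3 - 90)/5) = 23.2636 hr
Dose = 3.4 / 23.2636 * 100 = 14.615 %


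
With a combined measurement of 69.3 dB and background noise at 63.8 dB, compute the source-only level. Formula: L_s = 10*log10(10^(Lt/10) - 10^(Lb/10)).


10^(69.3/10) = 8.51138e+06
10^(63.8/10) = 2.39883e+06
Difference = 8.51138e+06 - 2.39883e+06 = 6.11255e+06
L_source = 10*log10(6.11255e+06) = 67.862 dB


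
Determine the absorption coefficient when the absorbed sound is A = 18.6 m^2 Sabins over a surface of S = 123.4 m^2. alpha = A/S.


Absorption coefficient = absorbed power / incident power
alpha = A / S = 18.6 / 123.4 = 0.15073


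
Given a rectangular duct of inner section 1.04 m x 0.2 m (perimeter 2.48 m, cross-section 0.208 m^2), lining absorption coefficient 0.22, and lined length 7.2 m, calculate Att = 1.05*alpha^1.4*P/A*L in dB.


alpha^1.4 = 0.22^1.4 = 0.120058
Attenuation rate = 1.05 * alpha^1.4 * P / A
= 1.05 * 0.120058 * 2.48 / 0.208 = 1.50303 dB/m
Total Att = 1.50303 * 7.2 = 10.822 dB


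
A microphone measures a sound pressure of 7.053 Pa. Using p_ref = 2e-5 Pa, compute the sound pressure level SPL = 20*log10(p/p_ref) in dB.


p / p_ref = 7.053 / 2e-5 = 352650
SPL = 20 * log10(352650) = 110.95 dB


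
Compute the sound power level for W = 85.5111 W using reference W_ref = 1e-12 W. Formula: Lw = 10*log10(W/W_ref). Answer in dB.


W / W_ref = 85.5111 / 1e-12 = 8.55111e+13
Lw = 10 * log10(8.55111e+13) = 139.32 dB


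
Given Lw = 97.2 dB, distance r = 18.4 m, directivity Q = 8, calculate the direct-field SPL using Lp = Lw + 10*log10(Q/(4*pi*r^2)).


4*pi*r^2 = 4*pi*18.4^2 = 4254.47 m^2
Q / (4*pi*r^2) = 8 / 4254.47 = 0.00188038
Lp = 97.2 + 10*log10(0.00188038) = 69.942 dB


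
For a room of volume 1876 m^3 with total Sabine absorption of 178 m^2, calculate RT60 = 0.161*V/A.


RT60 = 0.161 * 1876 / 178 = 1.6968 s


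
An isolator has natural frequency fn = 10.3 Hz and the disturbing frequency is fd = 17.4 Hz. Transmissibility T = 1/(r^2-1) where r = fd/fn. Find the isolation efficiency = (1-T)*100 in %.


r = 17.4 / 10.3 = 1.68932
r^2 - 1 = 1.68932^2 - 1 = 1.8538
T = 1/1.8538 = 0.539433
Efficiency = (1 - 0.539433)*100 = 46.057 %


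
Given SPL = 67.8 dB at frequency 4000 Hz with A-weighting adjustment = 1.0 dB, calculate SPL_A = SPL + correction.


A-weighting table: 4000 Hz -> 1.0 dB correction
SPL_A = SPL + correction = 67.8 + (1.0) = 68.8 dBA


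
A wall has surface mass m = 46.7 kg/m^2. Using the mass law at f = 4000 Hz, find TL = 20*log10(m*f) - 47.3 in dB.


m * f = 46.7 * 4000 = 186800
20*log10(186800) = 105.428 dB
TL = 105.428 - 47.3 = 58.128 dB


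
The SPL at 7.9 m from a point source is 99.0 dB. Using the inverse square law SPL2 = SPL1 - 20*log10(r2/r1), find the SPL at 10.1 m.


r2/r1 = 10.1/7.9 = 1.27848
Correction = 20*log10(1.27848) = 2.13388 dB
SPL2 = 99.0 - 2.13388 = 96.866 dB


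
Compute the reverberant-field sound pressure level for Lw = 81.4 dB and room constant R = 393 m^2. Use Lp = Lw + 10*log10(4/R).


4/R = 4/393 = 0.0101781
Lp = 81.4 + 10*log10(0.0101781) = 61.477 dB


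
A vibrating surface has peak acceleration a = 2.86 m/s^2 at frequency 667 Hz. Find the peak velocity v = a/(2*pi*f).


omega = 2*pi*f = 2*pi*667 = 4190.88 rad/s
v = a / omega = 2.86 / 4190.88 = 0.00068243 m/s


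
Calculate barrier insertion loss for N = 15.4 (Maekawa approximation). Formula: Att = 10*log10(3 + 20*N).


3 + 20*N = 3 + 20*15.4 = 311
Att = 10*log10(311) = 24.928 dB


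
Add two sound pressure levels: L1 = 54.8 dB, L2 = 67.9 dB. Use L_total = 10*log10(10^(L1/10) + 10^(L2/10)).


10^(54.8/10) = 301995
10^(67.9/10) = 6.16595e+06
Sum = 301995 + 6.16595e+06 = 6.46794e+06
L_total = 10*log10(6.46794e+06) = 68.108 dB


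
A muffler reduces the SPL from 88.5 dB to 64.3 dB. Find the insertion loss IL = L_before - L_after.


Insertion loss = SPL without muffler - SPL with muffler
IL = 88.5 - 64.3 = 24.2 dB


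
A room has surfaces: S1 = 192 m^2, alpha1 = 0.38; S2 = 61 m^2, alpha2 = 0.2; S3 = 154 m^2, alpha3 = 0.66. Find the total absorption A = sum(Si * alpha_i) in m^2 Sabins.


192 * 0.38 = 72.96
61 * 0.2 = 12.2
154 * 0.66 = 101.64
A_total = 72.96 + 12.2 + 101.64 = 186.8 m^2


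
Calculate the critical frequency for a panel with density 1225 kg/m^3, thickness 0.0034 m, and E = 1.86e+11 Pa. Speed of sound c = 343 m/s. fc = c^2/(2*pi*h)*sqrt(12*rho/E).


12*rho/E = 12*1225/1.86e+11 = 7.90323e-08
sqrt(12*rho/E) = sqrt(7.90323e-08) = 0.000281127
c^2/(2*pi*h) = 343^2/(2*pi*0.0034) = 5.50718e+06
fc = 5.50718e+06 * 0.000281127 = 1548.2 Hz


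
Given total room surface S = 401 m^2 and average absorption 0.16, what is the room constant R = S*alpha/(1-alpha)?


R = 401 * 0.16 / (1 - 0.16) = 76.381 m^2


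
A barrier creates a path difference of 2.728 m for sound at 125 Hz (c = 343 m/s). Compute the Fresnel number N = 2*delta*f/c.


N = 2*delta*f/c = 2*delta/lambda, where lambda = c/f
lambda = 343 / 125 = 2.744 m
N = 2 * 2.728 / 2.744 = 1.9883


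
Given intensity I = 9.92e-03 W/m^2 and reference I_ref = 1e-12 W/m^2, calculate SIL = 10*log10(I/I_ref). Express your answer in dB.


I / I_ref = 9.92e-03 / 1e-12 = 9.92e+09
SIL = 10 * log10(9.92e+09) = 99.965 dB


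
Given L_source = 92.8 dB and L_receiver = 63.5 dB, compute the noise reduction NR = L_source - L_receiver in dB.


NR = L_source - L_receiver (difference between source and receiving room levels)
NR = 92.8 - 63.5 = 29.3 dB


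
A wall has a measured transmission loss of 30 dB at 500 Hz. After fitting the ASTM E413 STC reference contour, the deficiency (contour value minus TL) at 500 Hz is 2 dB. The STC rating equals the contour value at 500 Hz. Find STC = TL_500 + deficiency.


By ASTM E413, STC = value of the fitted reference contour at 500 Hz.
Contour value at 500 Hz = TL_500 + deficiency = 30 + 2 = 32
STC = 32


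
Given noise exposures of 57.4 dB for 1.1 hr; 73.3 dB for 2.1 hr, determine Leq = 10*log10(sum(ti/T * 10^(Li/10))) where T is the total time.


T_total = 1.1 + 2.1 = 3.2 hr
(1.1/3.2) * 10^(57.4/10) = 188905
(2.1/3.2) * 10^(73.3/10) = 1.40304e+07
Sum = 188905 + 1.40304e+07 = 1.42193e+07
Leq = 10*log10(1.42193e+07) = 71.529 dB


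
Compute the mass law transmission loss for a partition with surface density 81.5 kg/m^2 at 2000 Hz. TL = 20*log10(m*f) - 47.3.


m * f = 81.5 * 2000 = 163000
20*log10(163000) = 104.244 dB
TL = 104.244 - 47.3 = 56.944 dB


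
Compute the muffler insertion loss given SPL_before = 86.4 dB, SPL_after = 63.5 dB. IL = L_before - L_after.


Insertion loss = SPL without muffler - SPL with muffler
IL = 86.4 - 63.5 = 22.9 dB


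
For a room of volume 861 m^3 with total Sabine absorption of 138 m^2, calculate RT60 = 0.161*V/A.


RT60 = 0.161 * 861 / 138 = 1.0045 s


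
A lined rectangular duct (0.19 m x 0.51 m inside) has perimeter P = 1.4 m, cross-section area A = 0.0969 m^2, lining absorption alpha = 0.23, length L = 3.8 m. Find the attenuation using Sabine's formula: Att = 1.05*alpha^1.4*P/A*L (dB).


alpha^1.4 = 0.23^1.4 = 0.127767
Attenuation rate = 1.05 * alpha^1.4 * P / A
= 1.05 * 0.127767 * 1.4 / 0.0969 = 1.93826 dB/m
Total Att = 1.93826 * 3.8 = 7.3654 dB


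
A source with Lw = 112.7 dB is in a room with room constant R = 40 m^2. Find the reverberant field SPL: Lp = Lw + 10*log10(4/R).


4/R = 4/40 = 0.1
Lp = 112.7 + 10*log10(0.1) = 102.7 dB


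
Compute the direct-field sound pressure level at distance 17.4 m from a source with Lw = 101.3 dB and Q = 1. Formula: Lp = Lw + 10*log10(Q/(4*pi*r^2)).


4*pi*r^2 = 4*pi*17.4^2 = 3804.59 m^2
Q / (4*pi*r^2) = 1 / 3804.59 = 0.00026284
Lp = 101.3 + 10*log10(0.00026284) = 65.497 dB


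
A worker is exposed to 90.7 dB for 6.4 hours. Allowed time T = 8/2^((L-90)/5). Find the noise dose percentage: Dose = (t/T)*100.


T_allowed = 8 / 2^((90.7 - 90)/5) = 7.26015 hr
Dose = 6.4 / 7.26015 * 100 = 88.152 %


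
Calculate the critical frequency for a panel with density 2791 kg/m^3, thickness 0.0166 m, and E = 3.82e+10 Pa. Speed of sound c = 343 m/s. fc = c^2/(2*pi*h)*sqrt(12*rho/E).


12*rho/E = 12*2791/3.82e+10 = 8.76754e-07
sqrt(12*rho/E) = sqrt(8.76754e-07) = 0.000936351
c^2/(2*pi*h) = 343^2/(2*pi*0.0166) = 1.12798e+06
fc = 1.12798e+06 * 0.000936351 = 1056.2 Hz


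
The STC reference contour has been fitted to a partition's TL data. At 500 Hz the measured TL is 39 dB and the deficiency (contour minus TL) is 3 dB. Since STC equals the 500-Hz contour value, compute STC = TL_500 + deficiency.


By ASTM E413, STC = value of the fitted reference contour at 500 Hz.
Contour value at 500 Hz = TL_500 + deficiency = 39 + 3 = 42
STC = 42


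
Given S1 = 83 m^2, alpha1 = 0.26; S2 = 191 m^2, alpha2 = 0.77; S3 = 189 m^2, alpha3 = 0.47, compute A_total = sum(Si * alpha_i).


83 * 0.26 = 21.58
191 * 0.77 = 147.07
189 * 0.47 = 88.83
A_total = 21.58 + 147.07 + 88.83 = 257.48 m^2


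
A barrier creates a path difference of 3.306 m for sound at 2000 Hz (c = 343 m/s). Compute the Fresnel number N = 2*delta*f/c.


N = 2*delta*f/c = 2*delta/lambda, where lambda = c/f
lambda = 343 / 2000 = 0.1715 m
N = 2 * 3.306 / 0.1715 = 38.554


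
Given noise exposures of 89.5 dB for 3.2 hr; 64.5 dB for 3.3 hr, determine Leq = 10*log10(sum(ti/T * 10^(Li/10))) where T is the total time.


T_total = 3.2 + 3.3 = 6.5 hr
(3.2/6.5) * 10^(89.5/10) = 4.3877e+08
(3.3/6.5) * 10^(64.5/10) = 1.43087e+06
Sum = 4.3877e+08 + 1.43087e+06 = 4.40201e+08
Leq = 10*log10(4.40201e+08) = 86.437 dB


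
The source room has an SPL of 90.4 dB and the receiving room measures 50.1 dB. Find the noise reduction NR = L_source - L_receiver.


NR = L_source - L_receiver (difference between source and receiving room levels)
NR = 90.4 - 50.1 = 40.3 dB


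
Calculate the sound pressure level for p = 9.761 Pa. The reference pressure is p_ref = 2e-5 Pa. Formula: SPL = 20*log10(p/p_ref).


p / p_ref = 9.761 / 2e-5 = 488050
SPL = 20 * log10(488050) = 113.77 dB


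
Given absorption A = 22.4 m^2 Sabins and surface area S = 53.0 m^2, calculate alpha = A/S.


Absorption coefficient = absorbed power / incident power
alpha = A / S = 22.4 / 53.0 = 0.42264


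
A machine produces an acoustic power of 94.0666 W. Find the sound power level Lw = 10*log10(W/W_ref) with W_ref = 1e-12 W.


W / W_ref = 94.0666 / 1e-12 = 9.40666e+13
Lw = 10 * log10(9.40666e+13) = 139.73 dB


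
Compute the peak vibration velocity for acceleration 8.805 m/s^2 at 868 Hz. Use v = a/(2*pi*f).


omega = 2*pi*f = 2*pi*868 = 5453.8 rad/s
v = a / omega = 8.805 / 5453.8 = 0.0016145 m/s


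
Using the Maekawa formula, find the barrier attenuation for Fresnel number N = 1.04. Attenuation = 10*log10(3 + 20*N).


3 + 20*N = 3 + 20*1.04 = 23.8
Att = 10*log10(23.8) = 13.766 dB


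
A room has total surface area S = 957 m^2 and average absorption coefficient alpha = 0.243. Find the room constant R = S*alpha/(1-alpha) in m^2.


R = 957 * 0.243 / (1 - 0.243) = 307.2 m^2


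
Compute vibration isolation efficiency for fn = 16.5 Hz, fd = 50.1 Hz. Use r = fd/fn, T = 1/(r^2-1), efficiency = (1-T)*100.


r = 50.1 / 16.5 = 3.03636
r^2 - 1 = 3.03636^2 - 1 = 8.21948
T = 1/8.21948 = 0.121662
Efficiency = (1 - 0.121662)*100 = 87.834 %


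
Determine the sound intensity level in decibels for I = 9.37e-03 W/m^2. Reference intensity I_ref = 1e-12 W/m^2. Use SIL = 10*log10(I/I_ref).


I / I_ref = 9.37e-03 / 1e-12 = 9.37e+09
SIL = 10 * log10(9.37e+09) = 99.717 dB


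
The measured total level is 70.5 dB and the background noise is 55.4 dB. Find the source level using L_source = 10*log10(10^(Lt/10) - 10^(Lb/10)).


10^(70.5/10) = 1.12202e+07
10^(55.4/10) = 346737
Difference = 1.12202e+07 - 346737 = 1.08735e+07
L_source = 10*log10(1.08735e+07) = 70.364 dB


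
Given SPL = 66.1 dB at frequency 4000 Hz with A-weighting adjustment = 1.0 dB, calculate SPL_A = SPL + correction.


A-weighting table: 4000 Hz -> 1.0 dB correction
SPL_A = SPL + correction = 66.1 + (1.0) = 67.1 dBA


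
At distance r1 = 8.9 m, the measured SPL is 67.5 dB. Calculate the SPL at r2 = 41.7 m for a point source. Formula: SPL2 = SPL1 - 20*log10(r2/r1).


r2/r1 = 41.7/8.9 = 4.68539
Correction = 20*log10(4.68539) = 13.4149 dB
SPL2 = 67.5 - 13.4149 = 54.085 dB


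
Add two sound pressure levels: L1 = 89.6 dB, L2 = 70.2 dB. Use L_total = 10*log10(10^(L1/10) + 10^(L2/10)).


10^(89.6/10) = 9.12011e+08
10^(70.2/10) = 1.04713e+07
Sum = 9.12011e+08 + 1.04713e+07 = 9.22482e+08
L_total = 10*log10(9.22482e+08) = 89.65 dB


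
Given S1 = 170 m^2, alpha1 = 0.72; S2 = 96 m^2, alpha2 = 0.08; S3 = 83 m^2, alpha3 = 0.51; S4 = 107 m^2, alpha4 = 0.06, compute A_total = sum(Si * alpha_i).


170 * 0.72 = 122.4
96 * 0.08 = 7.68
83 * 0.51 = 42.33
107 * 0.06 = 6.42
A_total = 122.4 + 7.68 + 42.33 + 6.42 = 178.83 m^2


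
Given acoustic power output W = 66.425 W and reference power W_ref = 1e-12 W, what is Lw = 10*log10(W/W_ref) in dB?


W / W_ref = 66.425 / 1e-12 = 6.6425e+13
Lw = 10 * log10(6.6425e+13) = 138.22 dB


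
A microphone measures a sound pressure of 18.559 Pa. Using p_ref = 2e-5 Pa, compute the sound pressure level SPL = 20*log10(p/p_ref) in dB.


p / p_ref = 18.559 / 2e-5 = 927950
SPL = 20 * log10(927950) = 119.35 dB


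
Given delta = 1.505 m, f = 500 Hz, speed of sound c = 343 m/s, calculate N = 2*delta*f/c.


N = 2*delta*f/c = 2*delta/lambda, where lambda = c/f
lambda = 343 / 500 = 0.686 m
N = 2 * 1.505 / 0.686 = 4.3878


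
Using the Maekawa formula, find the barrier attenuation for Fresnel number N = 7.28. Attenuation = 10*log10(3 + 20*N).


3 + 20*N = 3 + 20*7.28 = 148.6
Att = 10*log10(148.6) = 21.72 dB


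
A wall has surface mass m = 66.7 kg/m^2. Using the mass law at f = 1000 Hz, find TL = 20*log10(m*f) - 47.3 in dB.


m * f = 66.7 * 1000 = 66700
20*log10(66700) = 96.4825 dB
TL = 96.4825 - 47.3 = 49.183 dB


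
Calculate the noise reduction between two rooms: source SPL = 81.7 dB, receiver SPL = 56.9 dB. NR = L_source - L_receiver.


NR = L_source - L_receiver (difference between source and receiving room levels)
NR = 81.7 - 56.9 = 24.8 dB


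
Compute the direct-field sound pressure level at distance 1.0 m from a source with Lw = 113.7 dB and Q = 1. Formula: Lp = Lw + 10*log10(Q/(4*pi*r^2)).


4*pi*r^2 = 4*pi*1.0^2 = 12.5664 m^2
Q / (4*pi*r^2) = 1 / 12.5664 = 0.0795773
Lp = 113.7 + 10*log10(0.0795773) = 102.71 dB


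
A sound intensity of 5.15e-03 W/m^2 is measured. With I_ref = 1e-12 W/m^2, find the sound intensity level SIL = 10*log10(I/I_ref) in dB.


I / I_ref = 5.15e-03 / 1e-12 = 5.15e+09
SIL = 10 * log10(5.15e+09) = 97.118 dB


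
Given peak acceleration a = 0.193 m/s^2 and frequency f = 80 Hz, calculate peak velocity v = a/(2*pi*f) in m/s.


omega = 2*pi*f = 2*pi*80 = 502.655 rad/s
v = a / omega = 0.193 / 502.655 = 0.00038396 m/s


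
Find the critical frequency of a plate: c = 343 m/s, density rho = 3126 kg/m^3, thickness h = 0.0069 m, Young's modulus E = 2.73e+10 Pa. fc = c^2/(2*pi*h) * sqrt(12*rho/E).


12*rho/E = 12*3126/2.73e+10 = 1.37407e-06
sqrt(12*rho/E) = sqrt(1.37407e-06) = 0.00117221
c^2/(2*pi*h) = 343^2/(2*pi*0.0069) = 2.71368e+06
fc = 2.71368e+06 * 0.00117221 = 3181 Hz


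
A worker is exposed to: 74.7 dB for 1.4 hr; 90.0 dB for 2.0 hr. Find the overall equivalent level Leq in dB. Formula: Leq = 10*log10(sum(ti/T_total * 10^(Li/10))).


T_total = 1.4 + 2.0 = 3.4 hr
(1.4/3.4) * 10^(74.7/10) = 1.2152e+07
(2.0/3.4) * 10^(90.0/10) = 5.88235e+08
Sum = 1.2152e+07 + 5.88235e+08 = 6.00387e+08
Leq = 10*log10(6.00387e+08) = 87.784 dB


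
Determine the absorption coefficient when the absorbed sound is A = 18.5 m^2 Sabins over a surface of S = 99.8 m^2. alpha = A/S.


Absorption coefficient = absorbed power / incident power
alpha = A / S = 18.5 / 99.8 = 0.18537


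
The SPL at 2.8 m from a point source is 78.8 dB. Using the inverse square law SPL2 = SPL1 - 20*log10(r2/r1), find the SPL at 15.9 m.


r2/r1 = 15.9/2.8 = 5.67857
Correction = 20*log10(5.67857) = 15.0848 dB
SPL2 = 78.8 - 15.0848 = 63.715 dB


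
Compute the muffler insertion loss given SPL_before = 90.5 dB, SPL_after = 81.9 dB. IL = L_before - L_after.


Insertion loss = SPL without muffler - SPL with muffler
IL = 90.5 - 81.9 = 8.6 dB


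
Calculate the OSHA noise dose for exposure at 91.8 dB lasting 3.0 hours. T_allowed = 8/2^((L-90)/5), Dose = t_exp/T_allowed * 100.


T_allowed = 8 / 2^((91.8 - 90)/5) = 6.23332 hr
Dose = 3.0 / 6.23332 * 100 = 48.128 %


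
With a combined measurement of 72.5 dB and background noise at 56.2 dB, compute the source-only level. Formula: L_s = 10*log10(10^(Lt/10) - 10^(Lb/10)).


10^(72.5/10) = 1.77828e+07
10^(56.2/10) = 416869
Difference = 1.77828e+07 - 416869 = 1.73659e+07
L_source = 10*log10(1.73659e+07) = 72.397 dB


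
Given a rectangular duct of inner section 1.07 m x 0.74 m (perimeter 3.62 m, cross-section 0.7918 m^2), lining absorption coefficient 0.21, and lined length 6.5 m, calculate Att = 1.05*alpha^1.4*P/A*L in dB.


alpha^1.4 = 0.21^1.4 = 0.112488
Attenuation rate = 1.05 * alpha^1.4 * P / A
= 1.05 * 0.112488 * 3.62 / 0.7918 = 0.539994 dB/m
Total Att = 0.539994 * 6.5 = 3.51 dB


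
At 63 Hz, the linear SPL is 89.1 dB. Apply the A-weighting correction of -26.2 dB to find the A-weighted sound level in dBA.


A-weighting table: 63 Hz -> -26.2 dB correction
SPL_A = SPL + correction = 89.1 + (-26.2) = 62.9 dBA


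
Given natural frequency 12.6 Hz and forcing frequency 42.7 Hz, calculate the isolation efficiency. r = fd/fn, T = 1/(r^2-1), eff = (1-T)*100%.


r = 42.7 / 12.6 = 3.38889
r^2 - 1 = 3.38889^2 - 1 = 10.4846
T = 1/10.4846 = 0.095378
Efficiency = (1 - 0.095378)*100 = 90.462 %


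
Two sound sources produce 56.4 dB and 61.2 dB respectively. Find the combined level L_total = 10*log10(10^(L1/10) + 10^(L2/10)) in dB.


10^(56.4/10) = 436516
10^(61.2/10) = 1.31826e+06
Sum = 436516 + 1.31826e+06 = 1.75478e+06
L_total = 10*log10(1.75478e+06) = 62.442 dB


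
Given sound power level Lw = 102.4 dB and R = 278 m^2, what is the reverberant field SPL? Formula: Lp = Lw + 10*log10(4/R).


4/R = 4/278 = 0.0143885
Lp = 102.4 + 10*log10(0.0143885) = 83.98 dB


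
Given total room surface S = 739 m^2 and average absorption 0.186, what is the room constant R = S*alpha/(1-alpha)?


R = 739 * 0.186 / (1 - 0.186) = 168.86 m^2


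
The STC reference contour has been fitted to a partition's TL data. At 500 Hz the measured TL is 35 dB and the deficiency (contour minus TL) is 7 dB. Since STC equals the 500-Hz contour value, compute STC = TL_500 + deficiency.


By ASTM E413, STC = value of the fitted reference contour at 500 Hz.
Contour value at 500 Hz = TL_500 + deficiency = 35 + 7 = 42
STC = 42


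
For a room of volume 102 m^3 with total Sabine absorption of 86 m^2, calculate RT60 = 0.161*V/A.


RT60 = 0.161 * 102 / 86 = 0.19095 s


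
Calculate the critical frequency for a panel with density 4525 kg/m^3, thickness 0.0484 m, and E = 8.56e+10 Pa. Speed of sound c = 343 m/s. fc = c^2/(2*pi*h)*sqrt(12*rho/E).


12*rho/E = 12*4525/8.56e+10 = 6.34346e-07
sqrt(12*rho/E) = sqrt(6.34346e-07) = 0.000796458
c^2/(2*pi*h) = 343^2/(2*pi*0.0484) = 386868
fc = 386868 * 0.000796458 = 308.12 Hz


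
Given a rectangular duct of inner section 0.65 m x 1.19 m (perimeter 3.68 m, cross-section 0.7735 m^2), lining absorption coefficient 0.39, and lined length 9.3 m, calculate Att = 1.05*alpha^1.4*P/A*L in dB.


alpha^1.4 = 0.39^1.4 = 0.267603
Attenuation rate = 1.05 * alpha^1.4 * P / A
= 1.05 * 0.267603 * 3.68 / 0.7735 = 1.3368 dB/m
Total Att = 1.3368 * 9.3 = 12.432 dB


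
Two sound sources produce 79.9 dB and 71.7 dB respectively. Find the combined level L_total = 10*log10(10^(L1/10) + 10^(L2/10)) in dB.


10^(79.9/10) = 9.77237e+07
10^(71.7/10) = 1.47911e+07
Sum = 9.77237e+07 + 1.47911e+07 = 1.12515e+08
L_total = 10*log10(1.12515e+08) = 80.512 dB


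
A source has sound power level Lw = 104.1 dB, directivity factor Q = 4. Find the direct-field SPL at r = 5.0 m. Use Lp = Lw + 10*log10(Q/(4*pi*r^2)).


4*pi*r^2 = 4*pi*5.0^2 = 314.159 m^2
Q / (4*pi*r^2) = 4 / 314.159 = 0.0127324
Lp = 104.1 + 10*log10(0.0127324) = 85.149 dB


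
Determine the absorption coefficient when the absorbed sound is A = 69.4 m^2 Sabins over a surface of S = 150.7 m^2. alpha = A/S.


Absorption coefficient = absorbed power / incident power
alpha = A / S = 69.4 / 150.7 = 0.46052


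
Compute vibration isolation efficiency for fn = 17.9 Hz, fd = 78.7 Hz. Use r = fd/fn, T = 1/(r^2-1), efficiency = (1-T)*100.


r = 78.7 / 17.9 = 4.39665
r^2 - 1 = 4.39665^2 - 1 = 18.3305
T = 1/18.3305 = 0.0545539
Efficiency = (1 - 0.0545539)*100 = 94.545 %


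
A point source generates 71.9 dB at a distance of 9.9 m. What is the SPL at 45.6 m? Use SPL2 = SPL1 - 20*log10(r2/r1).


r2/r1 = 45.6/9.9 = 4.60606
Correction = 20*log10(4.60606) = 13.2666 dB
SPL2 = 71.9 - 13.2666 = 58.633 dB


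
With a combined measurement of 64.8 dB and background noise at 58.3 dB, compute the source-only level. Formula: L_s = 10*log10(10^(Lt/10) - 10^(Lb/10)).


10^(64.8/10) = 3.01995e+06
10^(58.3/10) = 676083
Difference = 3.01995e+06 - 676083 = 2.34387e+06
L_source = 10*log10(2.34387e+06) = 63.699 dB


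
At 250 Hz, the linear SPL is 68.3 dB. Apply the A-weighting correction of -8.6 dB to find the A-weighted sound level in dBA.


A-weighting table: 250 Hz -> -8.6 dB correction
SPL_A = SPL + correction = 68.3 + (-8.6) = 59.7 dBA


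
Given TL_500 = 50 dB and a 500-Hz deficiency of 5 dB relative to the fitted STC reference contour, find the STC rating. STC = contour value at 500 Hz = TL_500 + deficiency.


By ASTM E413, STC = value of the fitted reference contour at 500 Hz.
Contour value at 500 Hz = TL_500 + deficiency = 50 + 5 = 55
STC = 55


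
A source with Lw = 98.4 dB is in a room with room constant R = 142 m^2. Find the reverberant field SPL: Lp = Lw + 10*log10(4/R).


4/R = 4/142 = 0.028169
Lp = 98.4 + 10*log10(0.028169) = 82.898 dB


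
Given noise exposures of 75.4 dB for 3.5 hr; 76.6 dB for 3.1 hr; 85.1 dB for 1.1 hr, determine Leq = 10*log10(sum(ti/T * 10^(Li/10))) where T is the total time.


T_total = 3.5 + 3.1 + 1.1 = 7.7 hr
(3.5/7.7) * 10^(75.4/10) = 1.57608e+07
(3.1/7.7) * 10^(76.6/10) = 1.84023e+07
(1.1/7.7) * 10^(85.1/10) = 4.62277e+07
Sum = 1.57608e+07 + 1.84023e+07 + 4.62277e+07 = 8.03908e+07
Leq = 10*log10(8.03908e+07) = 79.052 dB


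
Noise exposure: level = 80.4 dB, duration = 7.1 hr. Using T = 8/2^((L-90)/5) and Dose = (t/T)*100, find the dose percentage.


T_allowed = 8 / 2^((80.4 - 90)/5) = 30.2738 hr
Dose = 7.1 / 30.2738 * 100 = 23.453 %


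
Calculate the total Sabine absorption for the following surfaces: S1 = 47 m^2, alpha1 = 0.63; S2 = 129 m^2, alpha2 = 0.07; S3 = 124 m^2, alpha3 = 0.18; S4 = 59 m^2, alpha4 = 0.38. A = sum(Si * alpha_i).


47 * 0.63 = 29.61
129 * 0.07 = 9.03
124 * 0.18 = 22.32
59 * 0.38 = 22.42
A_total = 29.61 + 9.03 + 22.32 + 22.42 = 83.38 m^2


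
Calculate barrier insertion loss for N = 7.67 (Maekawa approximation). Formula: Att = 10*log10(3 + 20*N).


3 + 20*N = 3 + 20*7.67 = 156.4
Att = 10*log10(156.4) = 21.942 dB


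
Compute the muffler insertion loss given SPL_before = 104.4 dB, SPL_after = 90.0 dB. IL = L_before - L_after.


Insertion loss = SPL without muffler - SPL with muffler
IL = 104.4 - 90.0 = 14.4 dB


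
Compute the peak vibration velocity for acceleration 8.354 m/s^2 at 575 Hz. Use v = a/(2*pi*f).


omega = 2*pi*f = 2*pi*575 = 3612.83 rad/s
v = a / omega = 8.354 / 3612.83 = 0.0023123 m/s


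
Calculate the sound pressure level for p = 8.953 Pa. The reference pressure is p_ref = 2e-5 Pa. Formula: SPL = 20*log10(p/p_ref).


p / p_ref = 8.953 / 2e-5 = 447650
SPL = 20 * log10(447650) = 113.02 dB


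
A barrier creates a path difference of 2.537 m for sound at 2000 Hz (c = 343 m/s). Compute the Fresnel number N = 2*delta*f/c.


N = 2*delta*f/c = 2*delta/lambda, where lambda = c/f
lambda = 343 / 2000 = 0.1715 m
N = 2 * 2.537 / 0.1715 = 29.586


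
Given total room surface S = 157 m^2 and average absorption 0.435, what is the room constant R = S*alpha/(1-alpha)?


R = 157 * 0.435 / (1 - 0.435) = 120.88 m^2


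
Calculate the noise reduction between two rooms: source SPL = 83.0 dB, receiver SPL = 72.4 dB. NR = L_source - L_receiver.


NR = L_source - L_receiver (difference between source and receiving room levels)
NR = 83.0 - 72.4 = 10.6 dB


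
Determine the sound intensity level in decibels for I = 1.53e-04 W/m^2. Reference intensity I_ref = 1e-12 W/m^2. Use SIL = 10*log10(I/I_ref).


I / I_ref = 1.53e-04 / 1e-12 = 1.53e+08
SIL = 10 * log10(1.53e+08) = 81.847 dB


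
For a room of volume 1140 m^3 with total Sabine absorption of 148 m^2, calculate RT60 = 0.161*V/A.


RT60 = 0.161 * 1140 / 148 = 1.2401 s


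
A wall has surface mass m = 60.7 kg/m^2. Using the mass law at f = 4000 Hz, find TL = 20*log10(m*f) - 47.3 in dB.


m * f = 60.7 * 4000 = 242800
20*log10(242800) = 107.705 dB
TL = 107.705 - 47.3 = 60.405 dB


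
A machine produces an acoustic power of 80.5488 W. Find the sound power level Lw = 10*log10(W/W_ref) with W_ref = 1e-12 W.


W / W_ref = 80.5488 / 1e-12 = 8.05488e+13
Lw = 10 * log10(8.05488e+13) = 139.06 dB


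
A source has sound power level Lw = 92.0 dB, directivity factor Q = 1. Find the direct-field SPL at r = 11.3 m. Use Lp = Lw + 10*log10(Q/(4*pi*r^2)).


4*pi*r^2 = 4*pi*11.3^2 = 1604.6 m^2
Q / (4*pi*r^2) = 1 / 1604.6 = 0.000623208
Lp = 92.0 + 10*log10(0.000623208) = 59.946 dB


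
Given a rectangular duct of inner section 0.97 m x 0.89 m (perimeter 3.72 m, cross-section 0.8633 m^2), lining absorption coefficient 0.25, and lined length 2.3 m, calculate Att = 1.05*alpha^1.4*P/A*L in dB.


alpha^1.4 = 0.25^1.4 = 0.143587
Attenuation rate = 1.05 * alpha^1.4 * P / A
= 1.05 * 0.143587 * 3.72 / 0.8633 = 0.649659 dB/m
Total Att = 0.649659 * 2.3 = 1.4942 dB


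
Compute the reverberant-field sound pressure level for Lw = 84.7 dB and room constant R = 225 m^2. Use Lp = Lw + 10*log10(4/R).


4/R = 4/225 = 0.0177778
Lp = 84.7 + 10*log10(0.0177778) = 67.199 dB


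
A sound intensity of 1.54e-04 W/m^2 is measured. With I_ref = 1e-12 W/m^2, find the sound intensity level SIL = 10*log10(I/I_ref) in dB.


I / I_ref = 1.54e-04 / 1e-12 = 1.54e+08
SIL = 10 * log10(1.54e+08) = 81.875 dB


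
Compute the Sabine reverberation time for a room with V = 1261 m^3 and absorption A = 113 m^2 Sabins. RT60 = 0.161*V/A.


RT60 = 0.161 * 1261 / 113 = 1.7966 s


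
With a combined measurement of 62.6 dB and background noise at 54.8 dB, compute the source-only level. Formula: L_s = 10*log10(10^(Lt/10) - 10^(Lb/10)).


10^(62.6/10) = 1.8197e+06
10^(54.8/10) = 301995
Difference = 1.8197e+06 - 301995 = 1.5177e+06
L_source = 10*log10(1.5177e+06) = 61.812 dB


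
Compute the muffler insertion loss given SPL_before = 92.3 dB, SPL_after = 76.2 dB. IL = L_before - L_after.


Insertion loss = SPL without muffler - SPL with muffler
IL = 92.3 - 76.2 = 16.1 dB


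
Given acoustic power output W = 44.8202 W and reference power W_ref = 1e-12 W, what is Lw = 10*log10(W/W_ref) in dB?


W / W_ref = 44.8202 / 1e-12 = 4.48202e+13
Lw = 10 * log10(4.48202e+13) = 136.51 dB


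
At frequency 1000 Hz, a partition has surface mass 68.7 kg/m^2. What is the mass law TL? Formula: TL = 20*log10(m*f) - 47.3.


m * f = 68.7 * 1000 = 68700
20*log10(68700) = 96.7391 dB
TL = 96.7391 - 47.3 = 49.439 dB


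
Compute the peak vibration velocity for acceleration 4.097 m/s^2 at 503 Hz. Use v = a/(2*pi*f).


omega = 2*pi*f = 2*pi*503 = 3160.44 rad/s
v = a / omega = 4.097 / 3160.44 = 0.0012963 m/s


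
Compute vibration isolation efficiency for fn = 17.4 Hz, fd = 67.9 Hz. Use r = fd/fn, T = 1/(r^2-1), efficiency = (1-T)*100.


r = 67.9 / 17.4 = 3.9023
r^2 - 1 = 3.9023^2 - 1 = 14.2279
T = 1/14.2279 = 0.0702844
Efficiency = (1 - 0.0702844)*100 = 92.972 %


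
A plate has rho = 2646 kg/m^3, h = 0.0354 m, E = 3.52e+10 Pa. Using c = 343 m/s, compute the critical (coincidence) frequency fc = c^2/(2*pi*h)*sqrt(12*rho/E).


12*rho/E = 12*2646/3.52e+10 = 9.02045e-07
sqrt(12*rho/E) = sqrt(9.02045e-07) = 0.00094976
c^2/(2*pi*h) = 343^2/(2*pi*0.0354) = 528938
fc = 528938 * 0.00094976 = 502.36 Hz


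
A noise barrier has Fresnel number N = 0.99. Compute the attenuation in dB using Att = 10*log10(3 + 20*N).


3 + 20*N = 3 + 20*0.99 = 22.8
Att = 10*log10(22.8) = 13.579 dB


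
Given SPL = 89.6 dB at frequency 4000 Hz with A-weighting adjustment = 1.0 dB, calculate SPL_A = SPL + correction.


A-weighting table: 4000 Hz -> 1.0 dB correction
SPL_A = SPL + correction = 89.6 + (1.0) = 90.6 dBA


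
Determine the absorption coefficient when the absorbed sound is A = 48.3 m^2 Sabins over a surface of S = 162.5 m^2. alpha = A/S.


Absorption coefficient = absorbed power / incident power
alpha = A / S = 48.3 / 162.5 = 0.29723


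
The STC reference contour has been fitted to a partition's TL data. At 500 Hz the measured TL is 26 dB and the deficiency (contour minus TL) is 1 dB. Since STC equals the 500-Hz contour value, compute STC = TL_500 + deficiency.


By ASTM E413, STC = value of the fitted reference contour at 500 Hz.
Contour value at 500 Hz = TL_500 + deficiency = 26 + 1 = 27
STC = 27


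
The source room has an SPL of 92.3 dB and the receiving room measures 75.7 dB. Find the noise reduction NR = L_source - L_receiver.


NR = L_source - L_receiver (difference between source and receiving room levels)
NR = 92.3 - 75.7 = 16.6 dB


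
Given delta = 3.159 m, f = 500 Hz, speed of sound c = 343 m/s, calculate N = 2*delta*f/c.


N = 2*delta*f/c = 2*delta/lambda, where lambda = c/f
lambda = 343 / 500 = 0.686 m
N = 2 * 3.159 / 0.686 = 9.2099


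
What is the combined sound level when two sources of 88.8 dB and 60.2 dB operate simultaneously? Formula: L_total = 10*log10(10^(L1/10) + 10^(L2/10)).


10^(88.8/10) = 7.58578e+08
10^(60.2/10) = 1.04713e+06
Sum = 7.58578e+08 + 1.04713e+06 = 7.59625e+08
L_total = 10*log10(7.59625e+08) = 88.806 dB


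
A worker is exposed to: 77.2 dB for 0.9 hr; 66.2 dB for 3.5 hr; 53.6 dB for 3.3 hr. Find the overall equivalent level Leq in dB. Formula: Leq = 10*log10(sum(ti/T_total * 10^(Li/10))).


T_total = 0.9 + 3.5 + 3.3 = 7.7 hr
(0.9/7.7) * 10^(77.2/10) = 6.13411e+06
(3.5/7.7) * 10^(66.2/10) = 1.89486e+06
(3.3/7.7) * 10^(53.6/10) = 98180
Sum = 6.13411e+06 + 1.89486e+06 + 98180 = 8.12715e+06
Leq = 10*log10(8.12715e+06) = 69.099 dB


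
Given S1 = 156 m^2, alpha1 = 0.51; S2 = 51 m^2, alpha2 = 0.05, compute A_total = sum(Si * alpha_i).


156 * 0.51 = 79.56
51 * 0.05 = 2.55
A_total = 79.56 + 2.55 = 82.11 m^2


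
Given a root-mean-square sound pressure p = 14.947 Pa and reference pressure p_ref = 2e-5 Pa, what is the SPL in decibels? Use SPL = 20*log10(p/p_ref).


p / p_ref = 14.947 / 2e-5 = 747350
SPL = 20 * log10(747350) = 117.47 dB


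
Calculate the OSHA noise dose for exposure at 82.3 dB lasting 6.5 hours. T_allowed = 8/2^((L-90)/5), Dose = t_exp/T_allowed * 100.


T_allowed = 8 / 2^((82.3 - 90)/5) = 23.2636 hr
Dose = 6.5 / 23.2636 * 100 = 27.941 %


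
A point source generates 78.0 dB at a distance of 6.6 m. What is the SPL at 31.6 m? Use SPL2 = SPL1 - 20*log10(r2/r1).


r2/r1 = 31.6/6.6 = 4.78788
Correction = 20*log10(4.78788) = 13.6029 dB
SPL2 = 78.0 - 13.6029 = 64.397 dB


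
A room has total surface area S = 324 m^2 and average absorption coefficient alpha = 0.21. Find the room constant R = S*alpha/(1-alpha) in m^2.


R = 324 * 0.21 / (1 - 0.21) = 86.127 m^2


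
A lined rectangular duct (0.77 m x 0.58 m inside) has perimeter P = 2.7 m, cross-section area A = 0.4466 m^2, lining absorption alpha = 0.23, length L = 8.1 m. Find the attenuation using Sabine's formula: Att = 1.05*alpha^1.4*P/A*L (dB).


alpha^1.4 = 0.23^1.4 = 0.127767
Attenuation rate = 1.05 * alpha^1.4 * P / A
= 1.05 * 0.127767 * 2.7 / 0.4466 = 0.81106 dB/m
Total Att = 0.81106 * 8.1 = 6.5696 dB


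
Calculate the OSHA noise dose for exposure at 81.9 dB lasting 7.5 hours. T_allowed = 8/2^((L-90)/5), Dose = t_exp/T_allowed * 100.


T_allowed = 8 / 2^((81.9 - 90)/5) = 24.59 hr
Dose = 7.5 / 24.59 * 100 = 30.5 %


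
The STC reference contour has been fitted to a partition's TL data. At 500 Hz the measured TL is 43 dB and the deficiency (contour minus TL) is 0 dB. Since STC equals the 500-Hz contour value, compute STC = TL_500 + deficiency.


By ASTM E413, STC = value of the fitted reference contour at 500 Hz.
Contour value at 500 Hz = TL_500 + deficiency = 43 + 0 = 43
STC = 43


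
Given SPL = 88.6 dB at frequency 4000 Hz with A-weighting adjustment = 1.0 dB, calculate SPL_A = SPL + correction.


A-weighting table: 4000 Hz -> 1.0 dB correction
SPL_A = SPL + correction = 88.6 + (1.0) = 89.6 dBA


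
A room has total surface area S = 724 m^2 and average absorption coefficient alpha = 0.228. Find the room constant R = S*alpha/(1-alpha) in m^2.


R = 724 * 0.228 / (1 - 0.228) = 213.82 m^2
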